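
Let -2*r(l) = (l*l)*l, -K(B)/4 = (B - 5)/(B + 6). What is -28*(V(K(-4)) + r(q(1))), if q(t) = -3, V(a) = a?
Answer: -882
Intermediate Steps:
K(B) = -4*(-5 + B)/(6 + B) (K(B) = -4*(B - 5)/(B + 6) = -4*(-5 + B)/(6 + B))
r(l) = -l³/2 (r(l) = -l*l*l/2 = -l²*l/2 = -l³/2)
-28*(V(K(-4)) + r(q(1))) = -28*(4*(5 - 1*(-4))/(6 - 4) - ½*(-3)³) = -28*(4*(5 + 4)/2 - ½*(-27)) = -28*(4*(½)*9 + 27/2) = -28*(18 + 27/2) = -28*63/2 = -882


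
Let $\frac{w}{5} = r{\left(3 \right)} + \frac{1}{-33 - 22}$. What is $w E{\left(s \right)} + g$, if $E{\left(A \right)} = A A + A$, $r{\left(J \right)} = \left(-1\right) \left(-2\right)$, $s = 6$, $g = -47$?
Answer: $\frac{4061}{11} \approx 369.18$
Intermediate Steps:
$r{\left(J \right)} = 2$
$E{\left(A \right)} = A + A^{2}$ ($E{\left(A \right)} = A^{2} + A = A + A^{2}$)
$w = \frac{109}{11}$ ($w = 5 \left(2 + \frac{1}{-33 - 22}\right) = 5 \left(2 + \frac{1}{-55}\right) = 5 \left(2 - \frac{1}{55}\right) = 5 \cdot \frac{109}{55} = \frac{109}{11} \approx 9.9091$)
$w E{\left(s \right)} + g = \frac{109 \cdot 6 \left(1 + 6\right)}{11} - 47 = \frac{109 \cdot 6 \cdot 7}{11} - 47 = \frac{109}{11} \cdot 42 - 47 = \frac{4578}{11} - 47 = \frac{4061}{11}$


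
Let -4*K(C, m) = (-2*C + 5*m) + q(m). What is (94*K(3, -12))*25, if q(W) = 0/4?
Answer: 38775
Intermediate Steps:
q(W) = 0 (q(W) = 0*(1/4) = 0)
K(C, m) = C/2 - 5*m/4 (K(C, m) = -((-2*C + 5*m) + 0)/4 = -(-2*C + 5*m)/4 = C/2 - 5*m/4)
(94*K(3, -12))*25 = (94*((1/2)*3 - 5/4*(-12)))*25 = (94*(3/2 + 15))*25 = (94*(33/2))*25 = 1551*25 = 38775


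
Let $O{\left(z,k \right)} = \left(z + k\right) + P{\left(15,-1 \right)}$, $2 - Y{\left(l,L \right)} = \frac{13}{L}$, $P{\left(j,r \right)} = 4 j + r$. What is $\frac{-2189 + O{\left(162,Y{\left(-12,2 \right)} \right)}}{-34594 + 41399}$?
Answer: $- \frac{789}{2722} \approx -0.28986$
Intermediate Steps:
$P{\left(j,r \right)} = r + 4 j$
$Y{\left(l,L \right)} = 2 - \frac{13}{L}$
$O{\left(z,k \right)} = 59 + k + z$ ($O{\left(z,k \right)} = \left(z + k\right) + \left(-1 + 4 \cdot 15\right) = \left(k + z\right) + \left(-1 + 60\right) = \left(k + z\right) + 59 = 59 + k + z$)
$\frac{-2189 + O{\left(162,Y{\left(-12,2 \right)} \right)}}{-34594 + 41399} = \frac{-2189 + \left(59 + \left(2 - \frac{13}{2}\right) + 162\right)}{-34594 + 41399} = \frac{-2189 + \left(59 + \left(2 - \frac{13}{2}\right) + 162\right)}{6805} = \left(-2189 + \left(59 + \left(2 - \frac{13}{2}\right) + 162\right)\right) \frac{1}{6805} = \left(-2189 + \left(59 - \frac{9}{2} + 162\right)\right) \frac{1}{6805} = \left(-2189 + \frac{433}{2}\right) \frac{1}{6805} = \left(- \frac{3945}{2}\right) \frac{1}{6805} = - \frac{789}{2722}$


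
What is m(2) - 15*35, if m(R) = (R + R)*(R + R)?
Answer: -509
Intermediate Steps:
m(R) = 4*R**2 (m(R) = (2*R)*(2*R) = 4*R**2)
m(2) - 15*35 = 4*2**2 - 15*35 = 4*4 - 525 = 16 - 525 = -509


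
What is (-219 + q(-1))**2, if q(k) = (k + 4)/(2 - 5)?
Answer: 48400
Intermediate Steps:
q(k) = -4/3 - k/3 (q(k) = (4 + k)/(-3) = (4 + k)*(-1/3) = -4/3 - k/3)
(-219 + q(-1))**2 = (-219 + (-4/3 - 1/3*(-1)))**2 = (-219 + (-4/3 + 1/3))**2 = (-219 - 1)**2 = (-220)**2 = 48400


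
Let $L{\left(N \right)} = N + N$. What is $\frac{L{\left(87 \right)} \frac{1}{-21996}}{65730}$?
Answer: $- \frac{29}{240966180} \approx -1.2035 \cdot 10^{-7}$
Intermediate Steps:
$L{\left(N \right)} = 2 N$
$\frac{L{\left(87 \right)} \frac{1}{-21996}}{65730} = \frac{2 \cdot 87 \frac{1}{-21996}}{65730} = 174 \left(- \frac{1}{21996}\right) \frac{1}{65730} = \left(- \frac{29}{3666}\right) \frac{1}{65730} = - \frac{29}{240966180}$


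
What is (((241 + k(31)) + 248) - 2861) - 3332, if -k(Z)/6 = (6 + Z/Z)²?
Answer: -5998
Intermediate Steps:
k(Z) = -294 (k(Z) = -6*(6 + Z/Z)² = -6*(6 + 1)² = -6*7² = -6*49 = -294)
(((241 + k(31)) + 248) - 2861) - 3332 = (((241 - 294) + 248) - 2861) - 3332 = ((-53 + 248) - 2861) - 3332 = (195 - 2861) - 3332 = -2666 - 3332 = -5998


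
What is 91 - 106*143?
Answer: -15067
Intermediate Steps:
91 - 106*143 = 91 - 15158 = -15067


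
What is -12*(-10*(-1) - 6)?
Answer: -48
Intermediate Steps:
-12*(-10*(-1) - 6) = -12*(10 - 6) = -12*4 = -48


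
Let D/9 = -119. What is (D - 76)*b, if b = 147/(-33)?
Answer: 56203/11 ≈ 5109.4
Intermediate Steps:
D = -1071 (D = 9*(-119) = -1071)
b = -49/11 (b = 147*(-1/33) = -49/11 ≈ -4.4545)
(D - 76)*b = (-1071 - 76)*(-49/11) = -1147*(-49/11) = 56203/11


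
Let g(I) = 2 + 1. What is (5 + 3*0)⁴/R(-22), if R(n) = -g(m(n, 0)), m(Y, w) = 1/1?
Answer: -625/3 ≈ -208.33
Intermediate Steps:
m(Y, w) = 1
g(I) = 3
R(n) = -3 (R(n) = -1*3 = -3)
(5 + 3*0)⁴/R(-22) = (5 + 3*0)⁴/(-3) = (5 + 0)⁴*(-⅓) = 5⁴*(-⅓) = 625*(-⅓) = -625/3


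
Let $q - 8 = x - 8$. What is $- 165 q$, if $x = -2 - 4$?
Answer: $990$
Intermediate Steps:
$x = -6$
$q = -6$ ($q = 8 - 14 = -6$)
$- 165 q = \left(-165\right) \left(-6\right) = 990$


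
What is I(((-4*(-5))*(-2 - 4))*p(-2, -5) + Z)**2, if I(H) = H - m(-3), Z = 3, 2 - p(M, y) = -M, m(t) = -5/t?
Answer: 16/9 ≈ 1.7778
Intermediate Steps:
p(M, y) = 2 + M (p(M, y) = 2 - (-1)*M = 2 + M)
I(H) = -5/3 + H (I(H) = H - (-5)/(-3) = H - (-5)*(-1)/3 = H - 1*5/3 = H - 5/3 = -5/3 + H)
I(((-4*(-5))*(-2 - 4))*p(-2, -5) + Z)**2 = (-5/3 + (((-4*(-5))*(-2 - 4))*(2 - 2) + 3))**2 = (-5/3 + ((20*(-6))*0 + 3))**2 = (-5/3 + (-120*0 + 3))**2 = (-5/3 + (0 + 3))**2 = (-5/3 + 3)**2 = (4/3)**2 = 16/9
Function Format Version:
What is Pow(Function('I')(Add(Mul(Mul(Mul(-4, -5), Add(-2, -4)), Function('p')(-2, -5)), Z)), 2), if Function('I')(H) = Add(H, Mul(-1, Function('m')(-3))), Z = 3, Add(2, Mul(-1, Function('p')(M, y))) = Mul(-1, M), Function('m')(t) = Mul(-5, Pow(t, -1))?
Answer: Rational(16, 9) ≈ 1.7778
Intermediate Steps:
Function('p')(M, y) = Add(2, M) (Function('p')(M, y) = Add(2, Mul(-1, Mul(-1, M))) = Add(2, M))
Function('I')(H) = Add(Rational(-5, 3), H) (Function('I')(H) = Add(H, Mul(-1, Mul(-5, Pow(-3, -1)))) = Add(H, Mul(-1, Mul(-5, Rational(-1, 3)))) = Add(H, Mul(-1, Rational(5, 3))) = Add(H, Rational(-5, 3)) = Add(Rational(-5, 3), H))
Pow(Function('I')(Add(Mul(Mul(Mul(-4, -5), Add(-2, -4)), Function('p')(-2, -5)), Z)), 2) = Pow(Add(Rational(-5, 3), Add(Mul(Mul(Mul(-4, -5), Add(-2, -4)), Add(2, -2)), 3)), 2) = Pow(Add(Rational(-5, 3), Add(Mul(Mul(20, -6), 0), 3)), 2) = Pow(Add(Rational(-5, 3), Add(Mul(-120, 0), 3)), 2) = Pow(Add(Rational(-5, 3), Add(0, 3)), 2) = Pow(Add(Rational(-5, 3), 3), 2) = Pow(Rational(4, 3), 2) = Rational(16, 9)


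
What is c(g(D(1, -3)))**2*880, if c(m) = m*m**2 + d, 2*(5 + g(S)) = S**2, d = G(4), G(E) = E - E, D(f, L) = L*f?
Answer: 55/4 ≈ 13.750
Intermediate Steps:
G(E) = 0
d = 0
g(S) = -5 + S**2/2
c(m) = m**3 (c(m) = m*m**2 + 0 = m**3 + 0 = m**3)
c(g(D(1, -3)))**2*880 = ((-5 + (-3*1)**2/2)**3)**2*880 = ((-5 + (1/2)*(-3)**2)**3)**2*880 = ((-5 + (1/2)*9)**3)**2*880 = ((-5 + 9/2)**3)**2*880 = ((-1/2)**3)**2*880 = (-1/8)**2*880 = (1/64)*880 = 55/4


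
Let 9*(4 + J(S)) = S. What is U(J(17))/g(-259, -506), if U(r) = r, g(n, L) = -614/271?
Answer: 5149/5526 ≈ 0.93178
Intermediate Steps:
g(n, L) = -614/271 (g(n, L) = -614*1/271 = -614/271)
J(S) = -4 + S/9
U(J(17))/g(-259, -506) = (-4 + (⅑)*17)/(-614/271) = (-4 + 17/9)*(-271/614) = -19/9*(-271/614) = 5149/5526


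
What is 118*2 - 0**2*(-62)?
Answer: 236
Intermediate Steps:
118*2 - 0**2*(-62) = 236 - 0*(-62) = 236 - 1*0 = 236 + 0 = 236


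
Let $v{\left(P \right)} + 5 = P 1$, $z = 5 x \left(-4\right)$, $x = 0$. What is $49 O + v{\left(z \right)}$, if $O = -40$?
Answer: $-1965$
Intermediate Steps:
$z = 0$ ($z = 5 \cdot 0 \left(-4\right) = 0 \left(-4\right) = 0$)
$v{\left(P \right)} = -5 + P$ ($v{\left(P \right)} = -5 + P 1 = -5 + P$)
$49 O + v{\left(z \right)} = 49 \left(-40\right) + \left(-5 + 0\right) = -1960 - 5 = -1965$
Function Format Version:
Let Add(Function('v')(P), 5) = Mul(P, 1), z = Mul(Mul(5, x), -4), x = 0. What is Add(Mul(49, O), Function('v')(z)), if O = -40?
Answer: -1965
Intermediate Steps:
z = 0 (z = Mul(Mul(5, 0), -4) = Mul(0, -4) = 0)
Function('v')(P) = Add(-5, P) (Function('v')(P) = Add(-5, Mul(P, 1)) = Add(-5, P))
Add(Mul(49, O), Function('v')(z)) = Add(Mul(49, -40), Add(-5, 0)) = Add(-1960, -5) = -1965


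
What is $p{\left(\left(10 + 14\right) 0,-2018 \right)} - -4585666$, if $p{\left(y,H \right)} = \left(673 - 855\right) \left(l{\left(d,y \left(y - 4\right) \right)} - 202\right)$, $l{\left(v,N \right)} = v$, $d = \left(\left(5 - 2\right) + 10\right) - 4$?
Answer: $4620792$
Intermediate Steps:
$d = 9$ ($d = \left(3 + 10\right) - 4 = 13 - 4 = 9$)
$p{\left(y,H \right)} = 35126$ ($p{\left(y,H \right)} = \left(673 - 855\right) \left(9 - 202\right) = \left(-182\right) \left(-193\right) = 35126$)
$p{\left(\left(10 + 14\right) 0,-2018 \right)} - -4585666 = 35126 - -4585666 = 35126 + 4585666 = 4620792$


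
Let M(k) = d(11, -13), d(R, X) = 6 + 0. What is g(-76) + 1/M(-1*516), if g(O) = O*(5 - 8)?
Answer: 1369/6 ≈ 228.17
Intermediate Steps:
g(O) = -3*O (g(O) = O*(-3) = -3*O)
d(R, X) = 6
M(k) = 6
g(-76) + 1/M(-1*516) = -3*(-76) + 1/6 = 228 + ⅙ = 1369/6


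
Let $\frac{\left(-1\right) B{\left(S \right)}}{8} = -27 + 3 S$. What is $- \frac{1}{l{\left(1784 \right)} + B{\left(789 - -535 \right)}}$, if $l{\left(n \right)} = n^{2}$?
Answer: $- \frac{1}{3151096} \approx -3.1735 \cdot 10^{-7}$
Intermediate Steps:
$B{\left(S \right)} = 216 - 24 S$ ($B{\left(S \right)} = - 8 \left(-27 + 3 S\right) = 216 - 24 S$)
$- \frac{1}{l{\left(1784 \right)} + B{\left(789 - -535 \right)}} = - \frac{1}{1784^{2} + \left(216 - 24 \left(789 - -535\right)\right)} = - \frac{1}{3182656 + \left(216 - 24 \left(789 + 535\right)\right)} = - \frac{1}{3182656 + \left(216 - 31776\right)} = - \frac{1}{3182656 - 31560} = - \frac{1}{3151096}$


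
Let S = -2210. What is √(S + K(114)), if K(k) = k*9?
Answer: 4*I*√74 ≈ 34.409*I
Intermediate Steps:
K(k) = 9*k
√(S + K(114)) = √(-2210 + 9*114) = √(-2210 + 1026) = √(-1184) = 4*I*√74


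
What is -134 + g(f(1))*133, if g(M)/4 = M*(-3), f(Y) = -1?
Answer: 1462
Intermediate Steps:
g(M) = -12*M (g(M) = 4*(M*(-3)) = 4*(-3*M) = -12*M)
-134 + g(f(1))*133 = -134 - 12*(-1)*133 = -134 + 12*133 = -134 + 1596 = 1462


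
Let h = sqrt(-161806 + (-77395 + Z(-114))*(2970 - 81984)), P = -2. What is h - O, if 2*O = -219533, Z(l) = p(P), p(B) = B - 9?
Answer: 219533/2 + sqrt(6115995878) ≈ 1.8797e+5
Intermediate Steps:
p(B) = -9 + B
Z(l) = -11 (Z(l) = -9 - 2 = -11)
O = -219533/2 (O = (1/2)*(-219533) = -219533/2 ≈ -1.0977e+5)
h = sqrt(6115995878) (h = sqrt(-161806 + (-77395 - 11)*(2970 - 81984)) = sqrt(-161806 - 77406*(-79014)) = sqrt(-161806 + 6116157684) = sqrt(6115995878) ≈ 78205.)
h - O = sqrt(6115995878) - 1*(-219533/2) = sqrt(6115995878) + 219533/2 = 219533/2 + sqrt(6115995878)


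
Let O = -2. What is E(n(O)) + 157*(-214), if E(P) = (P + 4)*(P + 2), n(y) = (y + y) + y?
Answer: -33590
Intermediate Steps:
n(y) = 3*y (n(y) = 2*y + y = 3*y)
E(P) = (2 + P)*(4 + P) (E(P) = (4 + P)*(2 + P) = (2 + P)*(4 + P))
E(n(O)) + 157*(-214) = (8 + (3*(-2))**2 + 6*(3*(-2))) + 157*(-214) = (8 + (-6)**2 + 6*(-6)) - 33598 = (8 + 36 - 36) - 33598 = 8 - 33598 = -33590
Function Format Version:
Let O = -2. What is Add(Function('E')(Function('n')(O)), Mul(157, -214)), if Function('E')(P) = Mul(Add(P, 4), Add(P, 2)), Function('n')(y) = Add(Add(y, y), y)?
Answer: -33590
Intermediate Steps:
Function('n')(y) = Mul(3, y) (Function('n')(y) = Add(Mul(2, y), y) = Mul(3, y))
Function('E')(P) = Mul(Add(2, P), Add(4, P)) (Function('E')(P) = Mul(Add(4, P), Add(2, P)) = Mul(Add(2, P), Add(4, P)))
Add(Function('E')(Function('n')(O)), Mul(157, -214)) = Add(Add(8, Pow(Mul(3, -2), 2), Mul(6, Mul(3, -2))), Mul(157, -214)) = Add(Add(8, Pow(-6, 2), Mul(6, -6)), -33598) = Add(Add(8, 36, -36), -33598) = Add(8, -33598) = -33590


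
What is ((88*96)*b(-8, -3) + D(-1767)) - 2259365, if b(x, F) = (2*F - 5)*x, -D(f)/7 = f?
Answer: -1503572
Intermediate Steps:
D(f) = -7*f
b(x, F) = x*(-5 + 2*F) (b(x, F) = (-5 + 2*F)*x = x*(-5 + 2*F))
((88*96)*b(-8, -3) + D(-1767)) - 2259365 = ((88*96)*(-8*(-5 + 2*(-3))) - 7*(-1767)) - 2259365 = (8448*(-8*(-5 - 6)) + 12369) - 2259365 = (8448*(-8*(-11)) + 12369) - 2259365 = (8448*88 + 12369) - 2259365 = (743424 + 12369) - 2259365 = 755793 - 2259365 = -1503572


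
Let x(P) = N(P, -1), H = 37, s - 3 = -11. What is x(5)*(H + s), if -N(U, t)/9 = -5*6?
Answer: 7830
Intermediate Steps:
s = -8 (s = 3 - 11 = -8)
N(U, t) = 270 (N(U, t) = -(-45)*6 = -9*(-30) = 270)
x(P) = 270
x(5)*(H + s) = 270*(37 - 8) = 270*29 = 7830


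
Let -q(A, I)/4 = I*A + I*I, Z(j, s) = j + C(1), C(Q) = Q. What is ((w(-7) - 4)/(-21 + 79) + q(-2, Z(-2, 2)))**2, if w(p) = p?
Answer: 499849/3364 ≈ 148.59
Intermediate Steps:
Z(j, s) = 1 + j (Z(j, s) = j + 1 = 1 + j)
q(A, I) = -4*I**2 - 4*A*I (q(A, I) = -4*(I*A + I*I) = -4*(A*I + I**2) = -4*(I**2 + A*I) = -4*I**2 - 4*A*I)
((w(-7) - 4)/(-21 + 79) + q(-2, Z(-2, 2)))**2 = ((-7 - 4)/(-21 + 79) - 4*(1 - 2)*(-2 + (1 - 2)))**2 = (-11/58 - 4*(-1)*(-2 - 1))**2 = (-11*1/58 - 4*(-1)*(-3))**2 = (-11/58 - 12)**2 = (-707/58)**2 = 499849/3364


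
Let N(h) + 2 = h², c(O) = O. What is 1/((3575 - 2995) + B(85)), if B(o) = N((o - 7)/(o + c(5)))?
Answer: 225/130219 ≈ 0.0017279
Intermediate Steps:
N(h) = -2 + h²
B(o) = -2 + (-7 + o)²/(5 + o)² (B(o) = -2 + ((o - 7)/(o + 5))² = -2 + ((-7 + o)/(5 + o))² = -2 + (-7 + o)²/(5 + o)²)
1/((3575 - 2995) + B(85)) = 1/((3575 - 2995) + (-2 + (-7 + 85)²/(5 + 85)²)) = 1/(580 + (-2 + 78²/90²)) = 1/(580 + (-2 + 6084*(1/8100))) = 1/(580 + (-2 + 169/225)) = 1/(580 - 281/225) = 1/(130219/225) = 225/130219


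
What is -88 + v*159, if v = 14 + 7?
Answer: 3251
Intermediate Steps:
v = 21
-88 + v*159 = -88 + 21*159 = -88 + 3339 = 3251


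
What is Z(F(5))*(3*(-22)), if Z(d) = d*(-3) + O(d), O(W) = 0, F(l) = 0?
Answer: 0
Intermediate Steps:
Z(d) = -3*d (Z(d) = d*(-3) + 0 = -3*d + 0 = -3*d)
Z(F(5))*(3*(-22)) = (-3*0)*(3*(-22)) = 0*(-66) = 0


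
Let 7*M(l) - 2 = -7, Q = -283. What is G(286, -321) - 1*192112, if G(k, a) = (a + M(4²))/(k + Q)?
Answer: -4036604/21 ≈ -1.9222e+5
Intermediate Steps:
M(l) = -5/7 (M(l) = 2/7 + (⅐)*(-7) = 2/7 - 1 = -5/7)
G(k, a) = (-5/7 + a)/(-283 + k) (G(k, a) = (a - 5/7)/(k - 283) = (-5/7 + a)/(-283 + k))
G(286, -321) - 1*192112 = (-5/7 - 321)/(-283 + 286) - 1*192112 = -2252/7/3 - 192112 = (⅓)*(-2252/7) - 192112 = -2252/21 - 192112 = -4036604/21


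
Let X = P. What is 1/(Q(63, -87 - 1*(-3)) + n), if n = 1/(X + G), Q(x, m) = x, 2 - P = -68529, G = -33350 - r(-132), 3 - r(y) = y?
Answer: 35046/2207899 ≈ 0.015873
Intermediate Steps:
r(y) = 3 - y
G = -33485 (G = -33350 - (3 - 1*(-132)) = -33350 - (3 + 132) = -33350 - 1*135 = -33350 - 135 = -33485)
P = 68531 (P = 2 - 1*(-68529) = 2 + 68529 = 68531)
X = 68531
n = 1/35046 (n = 1/(68531 - 33485) = 1/35046 ≈ 2.8534e-5)
1/(Q(63, -87 - 1*(-3)) + n) = 1/(63 + 1/35046) = 1/(2207899/35046) = 35046/2207899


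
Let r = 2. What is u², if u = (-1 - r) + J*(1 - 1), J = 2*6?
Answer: 9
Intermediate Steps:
J = 12
u = -3 (u = (-1 - 1*2) + 12*(1 - 1) = (-1 - 2) + 12*0 = -3 + 0 = -3)
u² = (-3)² = 9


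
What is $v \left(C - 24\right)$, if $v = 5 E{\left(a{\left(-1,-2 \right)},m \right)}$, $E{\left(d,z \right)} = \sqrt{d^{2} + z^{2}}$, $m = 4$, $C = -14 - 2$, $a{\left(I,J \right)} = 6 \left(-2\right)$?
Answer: $- 800 \sqrt{10} \approx -2529.8$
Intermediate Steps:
$a{\left(I,J \right)} = -12$
$C = -16$ ($C = -14 - 2 = -16$)
$v = 20 \sqrt{10}$ ($v = 5 \sqrt{\left(-12\right)^{2} + 4^{2}} = 5 \sqrt{144 + 16} = 5 \sqrt{160} = 5 \cdot 4 \sqrt{10} = 20 \sqrt{10} \approx 63.246$)
$v \left(C - 24\right) = 20 \sqrt{10} \left(-16 - 24\right) = 20 \sqrt{10} \left(-40\right) = - 800 \sqrt{10}$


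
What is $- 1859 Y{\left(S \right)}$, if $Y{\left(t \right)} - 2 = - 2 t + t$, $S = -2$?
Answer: $-7436$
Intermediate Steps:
$Y{\left(t \right)} = 2 - t$ ($Y{\left(t \right)} = 2 + \left(- 2 t + t\right) = 2 - t$)
$- 1859 Y{\left(S \right)} = - 1859 \left(2 - -2\right) = - 1859 \left(2 + 2\right) = \left(-1859\right) 4 = -7436$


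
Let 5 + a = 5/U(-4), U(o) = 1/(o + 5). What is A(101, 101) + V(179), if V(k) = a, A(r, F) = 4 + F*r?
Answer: 10205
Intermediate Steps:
U(o) = 1/(5 + o)
a = 0 (a = -5 + 5/1/(5 - 4) = -5 + 5/1/1 = -5 + 5/1 = -5 + 1*5 = -5 + 5 = 0)
V(k) = 0
A(101, 101) + V(179) = (4 + 101*101) + 0 = (4 + 10201) + 0 = 10205 + 0 = 10205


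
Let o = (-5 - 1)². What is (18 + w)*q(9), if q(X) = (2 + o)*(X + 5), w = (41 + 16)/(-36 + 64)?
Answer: 10659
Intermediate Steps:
w = 57/28 ≈ 2.0357
o = 36 (o = (-6)² = 36)
q(X) = 190 + 38*X (q(X) = (2 + 36)*(X + 5) = 38*(5 + X) = 190 + 38*X)
(18 + w)*q(9) = (18 + 57/28)*(190 + 38*9) = 561*(190 + 342)/28 = (561/28)*532 = 10659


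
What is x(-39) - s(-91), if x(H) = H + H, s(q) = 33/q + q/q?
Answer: -7156/91 ≈ -78.637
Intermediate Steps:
s(q) = 1 + 33/q (s(q) = 33/q + 1 = 1 + 33/q)
x(H) = 2*H
x(-39) - s(-91) = 2*(-39) - (33 - 91)/(-91) = -78 - (-1)*(-58)/91 = -78 - 1*58/91 = -78 - 58/91 = -7156/91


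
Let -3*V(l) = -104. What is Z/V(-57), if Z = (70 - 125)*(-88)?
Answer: 1815/13 ≈ 139.62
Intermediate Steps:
V(l) = 104/3 (V(l) = -⅓*(-104) = 104/3)
Z = 4840 (Z = -55*(-88) = 4840)
Z/V(-57) = 4840/(104/3) = 4840*(3/104) = 1815/13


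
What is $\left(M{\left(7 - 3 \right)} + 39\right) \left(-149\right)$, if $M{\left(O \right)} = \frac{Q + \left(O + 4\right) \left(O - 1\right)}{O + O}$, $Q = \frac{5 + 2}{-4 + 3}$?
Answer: $- \frac{49021}{8} \approx -6127.6$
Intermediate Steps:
$Q = -7$ ($Q = \frac{7}{-1} = 7 \left(-1\right) = -7$)
$M{\left(O \right)} = \frac{-7 + \left(-1 + O\right) \left(4 + O\right)}{2 O}$ ($M{\left(O \right)} = \frac{-7 + \left(O + 4\right) \left(O - 1\right)}{O + O} = \frac{-7 + \left(4 + O\right) \left(-1 + O\right)}{2 O} = \left(-7 + \left(-1 + O\right) \left(4 + O\right)\right) \frac{1}{2 O} = \frac{-7 + \left(-1 + O\right) \left(4 + O\right)}{2 O}$)
$\left(M{\left(7 - 3 \right)} + 39\right) \left(-149\right) = \left(\frac{-11 + \left(7 - 3\right) \left(3 + \left(7 - 3\right)\right)}{2 \left(7 - 3\right)} + 39\right) \left(-149\right) = \left(\frac{-11 + 4 \left(3 + 4\right)}{2 \cdot 4} + 39\right) \left(-149\right) = \left(\frac{1}{2} \cdot \frac{1}{4} \left(-11 + 4 \cdot 7\right) + 39\right) \left(-149\right) = \left(\frac{1}{2} \cdot \frac{1}{4} \left(-11 + 28\right) + 39\right) \left(-149\right) = \left(\frac{1}{2} \cdot \frac{1}{4} \cdot 17 + 39\right) \left(-149\right) = \left(\frac{17}{8} + 39\right) \left(-149\right) = \frac{329}{8} \left(-149\right) = - \frac{49021}{8}$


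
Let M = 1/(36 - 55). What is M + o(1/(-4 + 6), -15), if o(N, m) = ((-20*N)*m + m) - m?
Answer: 2849/19 ≈ 149.95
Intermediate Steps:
o(N, m) = -20*N*m (o(N, m) = (-20*N*m + m) - m = (m - 20*N*m) - m = -20*N*m)
M = -1/19 (M = 1/(-19) = -1/19 ≈ -0.052632)
M + o(1/(-4 + 6), -15) = -1/19 - 20*(-15)/(-4 + 6) = -1/19 - 20*(-15)/2 = -1/19 - 20*1/2*(-15) = -1/19 + 150 = 2849/19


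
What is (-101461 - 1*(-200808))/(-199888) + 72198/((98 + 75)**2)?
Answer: 11458157461/5982447952 ≈ 1.9153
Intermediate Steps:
(-101461 - 1*(-200808))/(-199888) + 72198/((98 + 75)**2) = (-101461 + 200808)*(-1/199888) + 72198/(173**2) = 99347*(-1/199888) + 72198/29929 = -99347/199888 + 72198*(1/29929) = -99347/199888 + 72198/29929 = 11458157461/5982447952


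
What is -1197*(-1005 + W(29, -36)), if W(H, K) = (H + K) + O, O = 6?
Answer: 1204182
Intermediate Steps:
W(H, K) = 6 + H + K (W(H, K) = (H + K) + 6 = 6 + H + K)
-1197*(-1005 + W(29, -36)) = -1197*(-1005 + (6 + 29 - 36)) = -1197*(-1005 - 1) = -1197*(-1006) = 1204182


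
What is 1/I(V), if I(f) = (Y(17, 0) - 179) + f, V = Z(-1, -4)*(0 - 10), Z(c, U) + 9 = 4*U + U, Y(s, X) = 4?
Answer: 1/115 ≈ 0.0086956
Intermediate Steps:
Z(c, U) = -9 + 5*U (Z(c, U) = -9 + (4*U + U) = -9 + 5*U)
V = 290 (V = (-9 + 5*(-4))*(0 - 10) = (-9 - 20)*(-10) = -29*(-10) = 290)
I(f) = -175 + f (I(f) = (4 - 179) + f = -175 + f)
1/I(V) = 1/(-175 + 290) = 1/115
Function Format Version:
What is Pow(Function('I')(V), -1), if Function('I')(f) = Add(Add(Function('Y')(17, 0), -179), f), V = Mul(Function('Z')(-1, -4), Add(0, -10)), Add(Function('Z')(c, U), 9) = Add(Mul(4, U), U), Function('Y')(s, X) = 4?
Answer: Rational(1, 115) ≈ 0.0086956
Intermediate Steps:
Function('Z')(c, U) = Add(-9, Mul(5, U)) (Function('Z')(c, U) = Add(-9, Add(Mul(4, U), U)) = Add(-9, Mul(5, U)))
V = 290 (V = Mul(Add(-9, Mul(5, -4)), Add(0, -10)) = Mul(Add(-9, -20), -10) = Mul(-29, -10) = 290)
Function('I')(f) = Add(-175, f) (Function('I')(f) = Add(Add(4, -179), f) = Add(-175, f))
Pow(Function('I')(V), -1) = Pow(Add(-175, 290), -1) = Pow(115, -1) = Rational(1, 115)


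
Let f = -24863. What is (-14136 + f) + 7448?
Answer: -31551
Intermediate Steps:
(-14136 + f) + 7448 = (-14136 - 24863) + 7448 = -38999 + 7448 = -31551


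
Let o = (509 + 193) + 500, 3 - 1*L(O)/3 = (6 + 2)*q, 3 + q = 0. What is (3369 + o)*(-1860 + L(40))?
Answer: -8131809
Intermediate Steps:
q = -3 (q = -3 + 0 = -3)
L(O) = 81 (L(O) = 9 - 3*(6 + 2)*(-3) = 9 - 24*(-3) = 9 - 3*(-24) = 9 + 72 = 81)
o = 1202 (o = 702 + 500 = 1202)
(3369 + o)*(-1860 + L(40)) = (3369 + 1202)*(-1860 + 81) = 4571*(-1779) = -8131809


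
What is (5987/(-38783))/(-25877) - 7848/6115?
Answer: -7876119588463/6136938730465 ≈ -1.2834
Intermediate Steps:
(5987/(-38783))/(-25877) - 7848/6115 = (5987*(-1/38783))*(-1/25877) - 7848*1/6115 = -5987/38783*(-1/25877) - 7848/6115 = 5987/1003587691 - 7848/6115 = -7876119588463/6136938730465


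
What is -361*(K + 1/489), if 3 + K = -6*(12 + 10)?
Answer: 23831054/489 ≈ 48734.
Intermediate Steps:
K = -135 (K = -3 - 6*(12 + 10) = -3 - 6*22 = -3 - 132 = -135)
-361*(K + 1/489) = -361*(-135 + 1/489) = -361*(-66014/489) = 23831054/489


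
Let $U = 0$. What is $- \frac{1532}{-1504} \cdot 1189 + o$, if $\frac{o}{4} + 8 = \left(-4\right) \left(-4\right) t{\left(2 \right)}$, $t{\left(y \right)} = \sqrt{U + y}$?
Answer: $\frac{443355}{376} + 64 \sqrt{2} \approx 1269.6$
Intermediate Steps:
$t{\left(y \right)} = \sqrt{y}$ ($t{\left(y \right)} = \sqrt{0 + y} = \sqrt{y}$)
$o = -32 + 64 \sqrt{2}$ ($o = -32 + 4 \left(-4\right) \left(-4\right) \sqrt{2} = -32 + 4 \cdot 16 \sqrt{2} = -32 + 64 \sqrt{2} \approx 58.51$)
$- \frac{1532}{-1504} \cdot 1189 + o = - \frac{1532}{-1504} \cdot 1189 - \left(32 - 64 \sqrt{2}\right) = \left(-1532\right) \left(- \frac{1}{1504}\right) 1189 - \left(32 - 64 \sqrt{2}\right) = \frac{383}{376} \cdot 1189 - \left(32 - 64 \sqrt{2}\right) = \frac{455387}{376} - \left(32 - 64 \sqrt{2}\right) = \frac{443355}{376} + 64 \sqrt{2}$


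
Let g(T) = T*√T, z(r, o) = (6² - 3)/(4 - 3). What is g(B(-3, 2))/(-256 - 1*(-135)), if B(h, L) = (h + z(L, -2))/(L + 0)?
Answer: -15*√15/121 ≈ -0.48012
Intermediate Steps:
z(r, o) = 33 (z(r, o) = (36 - 3)/1 = 33*1 = 33)
B(h, L) = (33 + h)/L (B(h, L) = (h + 33)/(L + 0) = (33 + h)/L)
g(T) = T^(3/2)
g(B(-3, 2))/(-256 - 1*(-135)) = ((33 - 3)/2)^(3/2)/(-256 - 1*(-135)) = ((½)*30)^(3/2)/(-256 + 135) = 15^(3/2)/(-121) = (15*√15)*(-1/121) = -15*√15/121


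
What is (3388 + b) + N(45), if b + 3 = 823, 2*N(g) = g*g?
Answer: 10441/2 ≈ 5220.5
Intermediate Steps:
N(g) = g²/2 (N(g) = (g*g)/2 = g²/2)
b = 820 (b = -3 + 823 = 820)
(3388 + b) + N(45) = (3388 + 820) + (½)*45² = 4208 + (½)*2025 = 4208 + 2025/2 = 10441/2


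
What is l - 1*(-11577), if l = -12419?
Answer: -842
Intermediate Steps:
l - 1*(-11577) = -12419 - 1*(-11577) = -12419 + 11577 = -842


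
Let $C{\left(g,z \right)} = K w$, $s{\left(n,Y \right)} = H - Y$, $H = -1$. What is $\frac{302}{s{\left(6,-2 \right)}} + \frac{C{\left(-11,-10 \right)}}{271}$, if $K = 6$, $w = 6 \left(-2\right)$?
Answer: $\frac{81770}{271} \approx 301.73$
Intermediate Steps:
$w = -12$
$s{\left(n,Y \right)} = -1 - Y$
$C{\left(g,z \right)} = -72$ ($C{\left(g,z \right)} = 6 \left(-12\right) = -72$)
$\frac{302}{s{\left(6,-2 \right)}} + \frac{C{\left(-11,-10 \right)}}{271} = \frac{302}{-1 - -2} - \frac{72}{271} = \frac{302}{-1 + 2} - \frac{72}{271} = \frac{302}{1} - \frac{72}{271} = 302 \cdot 1 - \frac{72}{271} = 302 - \frac{72}{271} = \frac{81770}{271}$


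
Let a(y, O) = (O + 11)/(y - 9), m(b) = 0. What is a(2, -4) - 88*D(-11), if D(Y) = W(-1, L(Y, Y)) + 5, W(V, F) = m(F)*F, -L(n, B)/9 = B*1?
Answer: -441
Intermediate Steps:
a(y, O) = (11 + O)/(-9 + y)
L(n, B) = -9*B
W(V, F) = 0 (W(V, F) = 0*F = 0)
D(Y) = 5 (D(Y) = 0 + 5 = 5)
a(2, -4) - 88*D(-11) = (11 - 4)/(-9 + 2) - 88*5 = 7/(-7) - 440 = -⅐*7 - 440 = -1 - 440 = -441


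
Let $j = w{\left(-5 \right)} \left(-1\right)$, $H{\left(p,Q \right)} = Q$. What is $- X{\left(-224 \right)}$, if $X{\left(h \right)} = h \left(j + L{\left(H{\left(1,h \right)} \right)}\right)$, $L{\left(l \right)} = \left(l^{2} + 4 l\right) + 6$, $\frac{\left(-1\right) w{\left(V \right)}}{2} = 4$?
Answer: $11041856$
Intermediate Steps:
$w{\left(V \right)} = -8$ ($w{\left(V \right)} = \left(-2\right) 4 = -8$)
$j = 8$ ($j = \left(-8\right) \left(-1\right) = 8$)
$L{\left(l \right)} = 6 + l^{2} + 4 l$
$X{\left(h \right)} = h \left(14 + h^{2} + 4 h\right)$ ($X{\left(h \right)} = h \left(8 + \left(6 + h^{2} + 4 h\right)\right) = h \left(14 + h^{2} + 4 h\right)$)
$- X{\left(-224 \right)} = - \left(-224\right) \left(14 + \left(-224\right)^{2} + 4 \left(-224\right)\right) = - \left(-224\right) \left(14 + 50176 - 896\right) = - \left(-224\right) 49294 = \left(-1\right) \left(-11041856\right) = 11041856$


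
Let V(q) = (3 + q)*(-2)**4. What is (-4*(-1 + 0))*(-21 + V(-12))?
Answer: -660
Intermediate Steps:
V(q) = 48 + 16*q (V(q) = (3 + q)*16 = 48 + 16*q)
(-4*(-1 + 0))*(-21 + V(-12)) = (-4*(-1 + 0))*(-21 + (48 + 16*(-12))) = (-4*(-1))*(-21 + (48 - 192)) = 4*(-21 - 144) = 4*(-165) = -660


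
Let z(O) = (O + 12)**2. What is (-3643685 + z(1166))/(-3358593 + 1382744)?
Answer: 2256001/1975849 ≈ 1.1418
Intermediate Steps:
z(O) = (12 + O)**2
(-3643685 + z(1166))/(-3358593 + 1382744) = (-3643685 + (12 + 1166)**2)/(-3358593 + 1382744) = (-3643685 + 1178**2)/(-1975849) = (-3643685 + 1387684)*(-1/1975849) = -2256001*(-1/1975849) = 2256001/1975849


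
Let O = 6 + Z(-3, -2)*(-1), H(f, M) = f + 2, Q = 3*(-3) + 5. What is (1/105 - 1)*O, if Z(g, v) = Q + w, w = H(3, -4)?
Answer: -104/21 ≈ -4.9524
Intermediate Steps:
Q = -4 (Q = -9 + 5 = -4)
H(f, M) = 2 + f
w = 5 (w = 2 + 3 = 5)
Z(g, v) = 1 (Z(g, v) = -4 + 5 = 1)
O = 5 (O = 6 + 1*(-1) = 6 - 1 = 5)
(1/105 - 1)*O = (1/105 - 1)*5 = -104/105*5 = -104/21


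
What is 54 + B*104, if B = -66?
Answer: -6810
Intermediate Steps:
54 + B*104 = 54 - 66*104 = 54 - 6864 = -6810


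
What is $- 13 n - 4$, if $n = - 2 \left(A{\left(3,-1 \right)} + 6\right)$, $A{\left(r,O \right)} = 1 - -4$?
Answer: $282$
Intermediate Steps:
$A{\left(r,O \right)} = 5$ ($A{\left(r,O \right)} = 1 + 4 = 5$)
$n = -22$ ($n = - 2 \left(5 + 6\right) = \left(-2\right) 11 = -22$)
$- 13 n - 4 = \left(-13\right) \left(-22\right) - 4 = 286 - 4 = 282$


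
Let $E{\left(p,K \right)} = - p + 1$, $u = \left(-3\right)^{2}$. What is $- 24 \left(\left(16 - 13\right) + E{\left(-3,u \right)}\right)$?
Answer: $-168$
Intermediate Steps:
$u = 9$
$E{\left(p,K \right)} = 1 - p$
$- 24 \left(\left(16 - 13\right) + E{\left(-3,u \right)}\right) = - 24 \left(\left(16 - 13\right) + \left(1 - -3\right)\right) = - 24 \left(3 + \left(1 + 3\right)\right) = - 24 \left(3 + 4\right) = \left(-24\right) 7 = -168$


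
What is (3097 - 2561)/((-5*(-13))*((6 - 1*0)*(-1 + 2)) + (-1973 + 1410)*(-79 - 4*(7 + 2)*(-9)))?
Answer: -536/137545 ≈ -0.0038969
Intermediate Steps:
(3097 - 2561)/((-5*(-13))*((6 - 1*0)*(-1 + 2)) + (-1973 + 1410)*(-79 - 4*(7 + 2)*(-9))) = 536/(65*((6 + 0)*1) - 563*(-79 - 4*9*(-9))) = 536/(65*(6*1) - 563*(-79 - 36*(-9))) = 536/(65*6 - 563*(-79 + 324)) = 536/(390 - 563*245) = 536/(390 - 137935) = 536/(-137545) = 536*(-1/137545) = -536/137545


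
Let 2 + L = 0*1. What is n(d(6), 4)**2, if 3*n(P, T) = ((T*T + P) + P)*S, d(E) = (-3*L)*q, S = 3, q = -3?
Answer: 400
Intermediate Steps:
L = -2 (L = -2 + 0*1 = -2 + 0 = -2)
d(E) = -18 (d(E) = -3*(-2)*(-3) = 6*(-3) = -18)
n(P, T) = T**2 + 2*P (n(P, T) = (((T*T + P) + P)*3)/3 = (((T**2 + P) + P)*3)/3 = (((P + T**2) + P)*3)/3 = ((T**2 + 2*P)*3)/3 = (3*T**2 + 6*P)/3 = T**2 + 2*P)
n(d(6), 4)**2 = (4**2 + 2*(-18))**2 = (16 - 36)**2 = (-20)**2 = 400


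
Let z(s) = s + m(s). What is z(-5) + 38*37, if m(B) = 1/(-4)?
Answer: 5603/4 ≈ 1400.8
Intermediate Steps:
m(B) = -1/4
z(s) = -1/4 + s (z(s) = s - 1/4 = -1/4 + s)
z(-5) + 38*37 = (-1/4 - 5) + 38*37 = -21/4 + 1406 = 5603/4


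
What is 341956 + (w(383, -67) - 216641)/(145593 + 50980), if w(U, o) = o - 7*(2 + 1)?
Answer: 67219100059/196573 ≈ 3.4196e+5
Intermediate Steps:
w(U, o) = -21 + o (w(U, o) = o - 7*3 = o - 21 = -21 + o)
341956 + (w(383, -67) - 216641)/(145593 + 50980) = 341956 + ((-21 - 67) - 216641)/(145593 + 50980) = 341956 + (-88 - 216641)/196573 = 341956 - 216729*1/196573 = 341956 - 216729/196573 = 67219100059/196573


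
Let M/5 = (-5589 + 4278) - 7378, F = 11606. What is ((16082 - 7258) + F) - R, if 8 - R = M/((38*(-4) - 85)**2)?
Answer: 1147039873/56169 ≈ 20421.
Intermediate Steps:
M = -43445 (M = 5*((-5589 + 4278) - 7378) = 5*(-1311 - 7378) = 5*(-8689) = -43445)
R = 492797/56169 (R = 8 - (-43445)/((38*(-4) - 85)**2) = 8 - (-43445)/((-152 - 85)**2) = 8 - (-43445)/((-237)**2) = 8 - (-43445)/56169 = 8 - 1*(-43445/56169) = 8 + 43445/56169 = 492797/56169 ≈ 8.7735)
((16082 - 7258) + F) - R = ((16082 - 7258) + 11606) - 1*492797/56169 = (8824 + 11606) - 492797/56169 = 20430 - 492797/56169 = 1147039873/56169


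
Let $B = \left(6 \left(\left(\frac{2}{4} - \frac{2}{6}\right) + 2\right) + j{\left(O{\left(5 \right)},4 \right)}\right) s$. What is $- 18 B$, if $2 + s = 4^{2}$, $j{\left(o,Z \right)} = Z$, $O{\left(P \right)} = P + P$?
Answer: $-4284$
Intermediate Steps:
$O{\left(P \right)} = 2 P$
$s = 14$ ($s = -2 + 4^{2} = -2 + 16 = 14$)
$B = 238$ ($B = \left(6 \left(\left(\frac{2}{4} - \frac{2}{6}\right) + 2\right) + 4\right) 14 = \left(6 \left(\left(2 \cdot \frac{1}{4} - \frac{1}{3}\right) + 2\right) + 4\right) 14 = \left(6 \left(\left(\frac{1}{2} - \frac{1}{3}\right) + 2\right) + 4\right) 14 = \left(6 \left(\frac{1}{6} + 2\right) + 4\right) 14 = \left(6 \cdot \frac{13}{6} + 4\right) 14 = \left(13 + 4\right) 14 = 17 \cdot 14 = 238$)
$- 18 B = \left(-18\right) 238 = -4284$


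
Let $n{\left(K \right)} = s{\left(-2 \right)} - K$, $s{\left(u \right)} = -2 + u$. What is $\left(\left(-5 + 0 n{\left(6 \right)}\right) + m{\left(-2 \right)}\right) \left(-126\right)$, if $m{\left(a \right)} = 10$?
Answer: $-630$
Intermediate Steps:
$n{\left(K \right)} = -4 - K$ ($n{\left(K \right)} = \left(-2 - 2\right) - K = -4 - K$)
$\left(\left(-5 + 0 n{\left(6 \right)}\right) + m{\left(-2 \right)}\right) \left(-126\right) = \left(\left(-5 + 0 \left(-4 - 6\right)\right) + 10\right) \left(-126\right) = \left(\left(-5 + 0 \left(-10\right)\right) + 10\right) \left(-126\right) = \left(\left(-5 + 0\right) + 10\right) \left(-126\right) = \left(-5 + 10\right) \left(-126\right) = 5 \left(-126\right) = -630$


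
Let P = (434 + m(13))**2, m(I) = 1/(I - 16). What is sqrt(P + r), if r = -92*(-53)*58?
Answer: sqrt(4237873)/3 ≈ 686.20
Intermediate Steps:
m(I) = 1/(-16 + I)
r = 282808 (r = 4876*58 = 282808)
P = 1692601/9 (P = (434 + 1/(-16 + 13))**2 = (434 + 1/(-3))**2 = (434 - 1/3)**2 = (1301/3)**2 = 1692601/9 ≈ 1.8807e+5)
sqrt(P + r) = sqrt(1692601/9 + 282808) = sqrt(4237873/9) = sqrt(4237873)/3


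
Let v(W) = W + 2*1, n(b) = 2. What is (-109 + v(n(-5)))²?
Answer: 11025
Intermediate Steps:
v(W) = 2 + W (v(W) = W + 2 = 2 + W)
(-109 + v(n(-5)))² = (-109 + (2 + 2))² = (-109 + 4)² = (-105)² = 11025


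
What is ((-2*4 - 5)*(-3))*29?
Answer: 1131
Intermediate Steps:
((-2*4 - 5)*(-3))*29 = ((-8 - 5)*(-3))*29 = -13*(-3)*29 = 39*29 = 1131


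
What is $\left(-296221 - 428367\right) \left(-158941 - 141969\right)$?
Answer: $218035775080$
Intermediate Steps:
$\left(-296221 - 428367\right) \left(-158941 - 141969\right) = \left(-724588\right) \left(-300910\right) = 218035775080$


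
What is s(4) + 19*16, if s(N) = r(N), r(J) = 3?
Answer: 307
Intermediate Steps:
s(N) = 3
s(4) + 19*16 = 3 + 19*16 = 3 + 304 = 307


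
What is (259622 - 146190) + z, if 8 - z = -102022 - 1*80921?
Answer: 296383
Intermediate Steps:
z = 182951 (z = 8 - (-102022 - 1*80921) = 8 - (-102022 - 80921) = 8 - 1*(-182943) = 8 + 182943 = 182951)
(259622 - 146190) + z = (259622 - 146190) + 182951 = 113432 + 182951 = 296383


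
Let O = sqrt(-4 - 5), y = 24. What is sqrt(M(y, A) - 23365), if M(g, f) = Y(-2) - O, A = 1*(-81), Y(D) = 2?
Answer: sqrt(-23363 - 3*I) ≈ 0.0098 - 152.85*I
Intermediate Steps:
O = 3*I (O = sqrt(-9) = 3*I ≈ 3.0*I)
A = -81
M(g, f) = 2 - 3*I
sqrt(M(y, A) - 23365) = sqrt((2 - 3*I) - 23365) = sqrt(-23363 - 3*I)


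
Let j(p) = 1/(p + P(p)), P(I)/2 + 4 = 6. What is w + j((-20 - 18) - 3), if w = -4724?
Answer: -174789/37 ≈ -4724.0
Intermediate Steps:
P(I) = 4 (P(I) = -8 + 2*6 = -8 + 12 = 4)
j(p) = 1/(4 + p) (j(p) = 1/(p + 4) = 1/(4 + p))
w + j((-20 - 18) - 3) = -4724 + 1/(4 + ((-20 - 18) - 3)) = -4724 + 1/(4 + (-38 - 3)) = -4724 + 1/(4 - 41) = -4724 + 1/(-37) = -4724 - 1/37 = -174789/37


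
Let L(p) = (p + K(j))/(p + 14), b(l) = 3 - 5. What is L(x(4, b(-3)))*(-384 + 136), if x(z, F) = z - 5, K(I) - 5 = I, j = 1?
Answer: -1240/13 ≈ -95.385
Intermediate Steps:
K(I) = 5 + I
b(l) = -2
x(z, F) = -5 + z
L(p) = (6 + p)/(14 + p) (L(p) = (p + (5 + 1))/(p + 14) = (p + 6)/(14 + p) = (6 + p)/(14 + p))
L(x(4, b(-3)))*(-384 + 136) = ((6 + (-5 + 4))/(14 + (-5 + 4)))*(-384 + 136) = ((6 - 1)/(14 - 1))*(-248) = (5/13)*(-248) = -1240/13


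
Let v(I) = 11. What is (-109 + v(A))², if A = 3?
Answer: 9604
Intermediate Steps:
(-109 + v(A))² = (-109 + 11)² = (-98)² = 9604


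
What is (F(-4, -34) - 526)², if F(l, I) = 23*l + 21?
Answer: 356409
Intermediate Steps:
F(l, I) = 21 + 23*l
(F(-4, -34) - 526)² = ((21 + 23*(-4)) - 526)² = ((21 - 92) - 526)² = (-71 - 526)² = (-597)² = 356409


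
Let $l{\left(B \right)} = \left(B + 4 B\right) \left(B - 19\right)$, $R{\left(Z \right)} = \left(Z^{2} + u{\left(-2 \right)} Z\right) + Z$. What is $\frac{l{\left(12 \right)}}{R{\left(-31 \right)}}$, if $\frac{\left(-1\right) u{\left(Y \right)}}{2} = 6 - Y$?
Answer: $- \frac{210}{713} \approx -0.29453$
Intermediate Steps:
$u{\left(Y \right)} = -12 + 2 Y$ ($u{\left(Y \right)} = - 2 \left(6 - Y\right) = -12 + 2 Y$)
$R{\left(Z \right)} = Z^{2} - 15 Z$ ($R{\left(Z \right)} = \left(Z^{2} + \left(-12 + 2 \left(-2\right)\right) Z\right) + Z = \left(Z^{2} + \left(-12 - 4\right) Z\right) + Z = \left(Z^{2} - 16 Z\right) + Z = Z^{2} - 15 Z$)
$l{\left(B \right)} = 5 B \left(-19 + B\right)$
$\frac{l{\left(12 \right)}}{R{\left(-31 \right)}} = \frac{5 \cdot 12 \left(-19 + 12\right)}{\left(-31\right) \left(-15 - 31\right)} = \frac{5 \cdot 12 \left(-7\right)}{\left(-31\right) \left(-46\right)} = - \frac{420}{1426} = \left(-420\right) \frac{1}{1426} = - \frac{210}{713}$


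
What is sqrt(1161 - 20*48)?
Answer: sqrt(201) ≈ 14.177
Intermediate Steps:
sqrt(1161 - 20*48) = sqrt(1161 - 960) = sqrt(201)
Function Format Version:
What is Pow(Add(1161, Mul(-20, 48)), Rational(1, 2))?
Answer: Pow(201, Rational(1, 2)) ≈ 14.177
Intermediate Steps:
Pow(Add(1161, Mul(-20, 48)), Rational(1, 2)) = Pow(Add(1161, -960), Rational(1, 2)) = Pow(201, Rational(1, 2))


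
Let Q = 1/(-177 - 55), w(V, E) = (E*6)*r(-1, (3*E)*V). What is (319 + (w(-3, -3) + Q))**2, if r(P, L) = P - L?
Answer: 36456174225/53824 ≈ 6.7732e+5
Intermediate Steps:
w(V, E) = 6*E*(-1 - 3*E*V) (w(V, E) = (E*6)*(-1 - 3*E*V) = (6*E)*(-1 - 3*E*V) = 6*E*(-1 - 3*E*V))
Q = -1/232 (Q = 1/(-232) = -1/232 ≈ -0.0043103)
(319 + (w(-3, -3) + Q))**2 = (319 + (-6*(-3)*(1 + 3*(-3)*(-3)) - 1/232))**2 = (319 + (-6*(-3)*(1 + 27) - 1/232))**2 = (319 + (-6*(-3)*28 - 1/232))**2 = (319 + (504 - 1/232))**2 = (319 + 116927/232)**2 = (190935/232)**2 = 36456174225/53824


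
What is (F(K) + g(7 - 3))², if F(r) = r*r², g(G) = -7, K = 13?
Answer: 4796100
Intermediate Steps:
F(r) = r³
(F(K) + g(7 - 3))² = (13³ - 7)² = (2197 - 7)² = 2190² = 4796100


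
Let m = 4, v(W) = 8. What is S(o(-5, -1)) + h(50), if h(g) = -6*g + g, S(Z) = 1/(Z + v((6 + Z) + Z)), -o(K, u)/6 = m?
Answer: -4001/16 ≈ -250.06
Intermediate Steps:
o(K, u) = -24 (o(K, u) = -6*4 = -24)
S(Z) = 1/(8 + Z) (S(Z) = 1/(Z + 8) = 1/(8 + Z))
h(g) = -5*g
S(o(-5, -1)) + h(50) = 1/(8 - 24) - 5*50 = 1/(-16) - 250 = -1/16 - 250 = -4001/16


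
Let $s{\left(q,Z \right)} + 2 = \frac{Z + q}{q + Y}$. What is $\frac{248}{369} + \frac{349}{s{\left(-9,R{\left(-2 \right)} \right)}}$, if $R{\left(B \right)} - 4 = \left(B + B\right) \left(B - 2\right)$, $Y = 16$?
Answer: $- \frac{300241}{369} \approx -813.66$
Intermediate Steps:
$R{\left(B \right)} = 4 + 2 B \left(-2 + B\right)$ ($R{\left(B \right)} = 4 + \left(B + B\right) \left(B - 2\right) = 4 + 2 B \left(-2 + B\right)$)
$s{\left(q,Z \right)} = -2 + \frac{Z + q}{16 + q}$ ($s{\left(q,Z \right)} = -2 + \frac{Z + q}{q + 16} = -2 + \frac{Z + q}{16 + q}$)
$\frac{248}{369} + \frac{349}{s{\left(-9,R{\left(-2 \right)} \right)}} = \frac{248}{369} + \frac{349}{\frac{1}{16 - 9} \left(-32 + \left(4 - -8 + 2 \left(-2\right)^{2}\right) - -9\right)} = 248 \cdot \frac{1}{369} + \frac{349}{\frac{1}{7} \left(-32 + \left(4 + 8 + 2 \cdot 4\right) + 9\right)} = \frac{248}{369} + \frac{349}{\frac{1}{7} \left(-32 + \left(4 + 8 + 8\right) + 9\right)} = \frac{248}{369} + \frac{349}{\frac{1}{7} \left(-32 + 20 + 9\right)} = \frac{248}{369} + \frac{349}{\frac{1}{7} \left(-3\right)} = \frac{248}{369} + \frac{349}{- \frac{3}{7}} = \frac{248}{369} + 349 \left(- \frac{7}{3}\right) = \frac{248}{369} - \frac{2443}{3} = - \frac{300241}{369}$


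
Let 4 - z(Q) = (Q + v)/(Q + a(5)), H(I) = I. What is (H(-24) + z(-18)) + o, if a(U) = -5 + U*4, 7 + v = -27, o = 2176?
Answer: 6416/3 ≈ 2138.7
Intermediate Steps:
v = -34 (v = -7 - 27 = -34)
a(U) = -5 + 4*U
z(Q) = 4 - (-34 + Q)/(15 + Q) (z(Q) = 4 - (Q - 34)/(Q + (-5 + 4*5)) = 4 - (-34 + Q)/(Q + (-5 + 20)) = 4 - (-34 + Q)/(Q + 15) = 4 - (-34 + Q)/(15 + Q))
(H(-24) + z(-18)) + o = (-24 + (94 + 3*(-18))/(15 - 18)) + 2176 = (-24 + (94 - 54)/(-3)) + 2176 = (-24 - ⅓*40) + 2176 = (-24 - 40/3) + 2176 = -112/3 + 2176 = 6416/3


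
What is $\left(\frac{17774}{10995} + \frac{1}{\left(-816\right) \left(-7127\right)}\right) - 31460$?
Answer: $- \frac{670513147984079}{21314291280} \approx -31458.0$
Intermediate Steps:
$\left(\frac{17774}{10995} + \frac{1}{\left(-816\right) \left(-7127\right)}\right) - 31460 = \left(17774 \cdot \frac{1}{10995} - - \frac{1}{5815632}\right) - 31460 = \left(\frac{17774}{10995} + \frac{1}{5815632}\right) - 31460 = \frac{34455684721}{21314291280} - 31460 = - \frac{670513147984079}{21314291280}$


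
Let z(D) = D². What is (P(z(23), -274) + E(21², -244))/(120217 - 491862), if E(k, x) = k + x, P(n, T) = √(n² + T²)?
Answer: -197/371645 - √354917/371645 ≈ -0.0021331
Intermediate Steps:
P(n, T) = √(T² + n²)
(P(z(23), -274) + E(21², -244))/(120217 - 491862) = (√((-274)² + (23²)²) + (21² - 244))/(120217 - 491862) = (√(75076 + 529²) + (441 - 244))/(-371645) = (√(75076 + 279841) + 197)*(-1/371645) = (√354917 + 197)*(-1/371645) = (197 + √354917)*(-1/371645) = -197/371645 - √354917/371645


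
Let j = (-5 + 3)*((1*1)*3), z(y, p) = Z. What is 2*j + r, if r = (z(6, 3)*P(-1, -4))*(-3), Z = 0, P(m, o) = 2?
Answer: -12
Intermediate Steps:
z(y, p) = 0
r = 0 (r = (0*2)*(-3) = 0*(-3) = 0)
j = -6 (j = -2*3 = -6)
2*j + r = 2*(-6) + 0 = -12 + 0 = -12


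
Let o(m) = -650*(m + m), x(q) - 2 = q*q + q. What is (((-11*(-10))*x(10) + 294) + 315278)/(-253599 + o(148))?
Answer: -327892/445999 ≈ -0.73519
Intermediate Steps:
x(q) = 2 + q + q² (x(q) = 2 + (q*q + q) = 2 + (q² + q) = 2 + (q + q²) = 2 + q + q²)
o(m) = -1300*m
(((-11*(-10))*x(10) + 294) + 315278)/(-253599 + o(148)) = (((-11*(-10))*(2 + 10 + 10²) + 294) + 315278)/(-253599 - 1300*148) = ((110*(2 + 10 + 100) + 294) + 315278)/(-253599 - 192400) = ((110*112 + 294) + 315278)/(-445999) = ((12320 + 294) + 315278)*(-1/445999) = (12614 + 315278)*(-1/445999) = 327892*(-1/445999) = -327892/445999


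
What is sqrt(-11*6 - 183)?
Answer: I*sqrt(249) ≈ 15.78*I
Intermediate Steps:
sqrt(-11*6 - 183) = sqrt(-66 - 183) = sqrt(-249) = I*sqrt(249)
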